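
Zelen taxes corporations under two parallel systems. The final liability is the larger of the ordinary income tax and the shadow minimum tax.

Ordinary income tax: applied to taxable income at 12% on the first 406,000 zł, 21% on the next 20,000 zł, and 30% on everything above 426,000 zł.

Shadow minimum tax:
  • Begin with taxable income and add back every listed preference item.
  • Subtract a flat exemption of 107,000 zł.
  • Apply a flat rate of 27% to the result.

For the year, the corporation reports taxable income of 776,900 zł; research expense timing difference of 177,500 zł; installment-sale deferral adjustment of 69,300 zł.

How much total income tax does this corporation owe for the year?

Ordinary income tax:
  406,000 zł × 12% = 48,720 zł
  20,000 zł × 21% = 4,200 zł
  350,900 zł × 30% = 105,270 zł
  → 158,190 zł

Shadow minimum tax:
  Adjusted income: 776,900 zł + 177,500 zł + 69,300 zł = 1,023,700 zł
  Less exemption 107,000 zł → base 916,700 zł
  916,700 zł × 27% = 247,509 zł

247,509 zł > 158,190 zł, so the shadow minimum tax is the binding amount.

247,509 zł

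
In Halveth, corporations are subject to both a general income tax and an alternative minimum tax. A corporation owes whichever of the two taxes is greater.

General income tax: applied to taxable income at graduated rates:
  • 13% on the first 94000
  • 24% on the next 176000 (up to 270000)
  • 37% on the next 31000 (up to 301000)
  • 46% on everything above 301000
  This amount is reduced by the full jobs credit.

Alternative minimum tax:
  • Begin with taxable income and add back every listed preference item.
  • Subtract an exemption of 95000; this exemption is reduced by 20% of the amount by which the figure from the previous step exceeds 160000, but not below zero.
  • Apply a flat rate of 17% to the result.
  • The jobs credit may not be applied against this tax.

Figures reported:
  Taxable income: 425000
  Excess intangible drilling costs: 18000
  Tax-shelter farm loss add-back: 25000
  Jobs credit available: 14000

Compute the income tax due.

108970

Alternative minimum tax:
  Adjusted income: 425000 + 18000 + 25000 = 468000
  Exemption: 95000 − 20% × (468000 − 160000) = 95000 − 61600 = 33400
  Base: 468000 − 33400 = 434600
  434600 × 17% = 73882

General income tax:
  94000 × 13% = 12220
  176000 × 24% = 42240
  31000 × 37% = 11470
  124000 × 46% = 57040
  → 122970
  Less jobs credit 14000 → 108970

108970 > 73882, so the general income tax governs.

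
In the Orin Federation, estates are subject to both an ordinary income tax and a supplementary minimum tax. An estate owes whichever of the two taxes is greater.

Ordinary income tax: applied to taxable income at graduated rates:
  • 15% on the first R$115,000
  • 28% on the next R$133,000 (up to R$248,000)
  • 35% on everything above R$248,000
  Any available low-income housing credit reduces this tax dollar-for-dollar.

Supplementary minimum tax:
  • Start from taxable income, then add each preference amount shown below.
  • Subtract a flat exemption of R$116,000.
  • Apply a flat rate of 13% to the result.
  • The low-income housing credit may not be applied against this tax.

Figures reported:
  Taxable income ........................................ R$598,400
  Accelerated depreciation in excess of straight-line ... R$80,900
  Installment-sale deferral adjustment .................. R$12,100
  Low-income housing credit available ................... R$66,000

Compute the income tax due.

Ordinary income tax:
  R$115,000 × 15% = R$17,250
  R$133,000 × 28% = R$37,240
  R$350,400 × 35% = R$122,640
  → R$177,130
  Less low-income housing credit R$66,000 → R$111,130

Supplementary minimum tax:
  Adjusted income: R$598,400 + R$80,900 + R$12,100 = R$691,400
  Less exemption R$116,000 → base R$575,400
  R$575,400 × 13% = R$74,802

R$111,130 > R$74,802, so the ordinary income tax governs.

R$111,130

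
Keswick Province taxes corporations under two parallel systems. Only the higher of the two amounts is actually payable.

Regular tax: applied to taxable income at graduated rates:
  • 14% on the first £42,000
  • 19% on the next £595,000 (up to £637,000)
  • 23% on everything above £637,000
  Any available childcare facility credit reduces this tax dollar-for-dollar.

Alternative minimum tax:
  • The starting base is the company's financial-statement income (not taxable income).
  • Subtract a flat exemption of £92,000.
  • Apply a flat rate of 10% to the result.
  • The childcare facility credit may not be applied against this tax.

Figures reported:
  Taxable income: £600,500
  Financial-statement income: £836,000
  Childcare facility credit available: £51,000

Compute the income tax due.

Alternative minimum tax:
  Base (financial-statement income): £836,000
  Less exemption £92,000 → base £744,000
  £744,000 × 10% = £74,400

Regular tax:
  £42,000 × 14% = £5,880
  £558,500 × 19% = £106,115
  → £111,995
  Less childcare facility credit £51,000 → £60,995

£74,400 > £60,995, so the alternative minimum tax is the binding amount.

£74,400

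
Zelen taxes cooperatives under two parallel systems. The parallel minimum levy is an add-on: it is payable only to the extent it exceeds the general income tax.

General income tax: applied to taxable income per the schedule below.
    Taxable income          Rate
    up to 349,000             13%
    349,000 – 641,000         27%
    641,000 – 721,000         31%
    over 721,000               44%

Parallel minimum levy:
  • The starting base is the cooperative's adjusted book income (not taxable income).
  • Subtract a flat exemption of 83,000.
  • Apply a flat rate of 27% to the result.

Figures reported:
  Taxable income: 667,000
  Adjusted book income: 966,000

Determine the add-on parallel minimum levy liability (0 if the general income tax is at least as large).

106,140

Parallel minimum levy:
  Base (adjusted book income): 966,000
  Less exemption 83,000 → base 883,000
  883,000 × 27% = 238,410

General income tax:
  349,000 × 13% = 45,370
  292,000 × 27% = 78,840
  26,000 × 31% = 8,060
  → 132,270

Excess of parallel minimum levy over general income tax: 238,410 − 132,270 = 106,140.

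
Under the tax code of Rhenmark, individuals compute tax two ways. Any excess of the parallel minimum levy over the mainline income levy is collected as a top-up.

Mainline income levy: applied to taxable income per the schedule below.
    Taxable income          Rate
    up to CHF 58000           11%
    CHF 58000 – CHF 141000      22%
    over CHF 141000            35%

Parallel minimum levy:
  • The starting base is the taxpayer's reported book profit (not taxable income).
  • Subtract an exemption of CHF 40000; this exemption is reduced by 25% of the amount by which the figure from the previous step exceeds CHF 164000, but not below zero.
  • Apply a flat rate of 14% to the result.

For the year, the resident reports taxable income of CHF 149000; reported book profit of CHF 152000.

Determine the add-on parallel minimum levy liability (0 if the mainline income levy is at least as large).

CHF 0

Mainline income levy:
  CHF 58000 × 11% = CHF 6380
  CHF 83000 × 22% = CHF 18260
  CHF 8000 × 35% = CHF 2800
  → CHF 27440

Parallel minimum levy:
  Base (reported book profit): CHF 152000
  Exemption: CHF 152000 ≤ CHF 164000, so full CHF 40000 applies
  Base: CHF 152000 − CHF 40000 = CHF 112000
  CHF 112000 × 14% = CHF 15680

CHF 15680 ≤ CHF 27440, so no add-on is due.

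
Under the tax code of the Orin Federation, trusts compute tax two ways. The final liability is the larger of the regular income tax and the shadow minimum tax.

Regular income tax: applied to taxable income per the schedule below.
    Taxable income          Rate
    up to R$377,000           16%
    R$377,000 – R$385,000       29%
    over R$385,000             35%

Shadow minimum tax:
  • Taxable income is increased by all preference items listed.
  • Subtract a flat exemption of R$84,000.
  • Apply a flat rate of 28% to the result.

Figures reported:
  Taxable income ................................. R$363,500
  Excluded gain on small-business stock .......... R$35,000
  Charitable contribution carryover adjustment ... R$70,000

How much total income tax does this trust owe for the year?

Regular income tax:
  R$363,500 × 16% = R$58,160

Shadow minimum tax:
  Adjusted income: R$363,500 + R$35,000 + R$70,000 = R$468,500
  Less exemption R$84,000 → base R$384,500
  R$384,500 × 28% = R$107,660

R$107,660 > R$58,160, so the shadow minimum tax is the binding amount.

R$107,660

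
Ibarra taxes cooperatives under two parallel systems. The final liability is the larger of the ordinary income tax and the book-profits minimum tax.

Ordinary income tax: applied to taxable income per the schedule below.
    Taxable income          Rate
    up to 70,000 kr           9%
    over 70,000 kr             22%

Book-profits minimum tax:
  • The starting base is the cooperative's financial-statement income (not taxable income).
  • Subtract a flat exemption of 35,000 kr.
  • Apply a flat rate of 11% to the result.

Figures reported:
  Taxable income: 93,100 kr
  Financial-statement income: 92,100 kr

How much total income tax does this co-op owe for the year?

Book-profits minimum tax:
  Base (financial-statement income): 92,100 kr
  Less exemption 35,000 kr → base 57,100 kr
  57,100 kr × 11% = 6,281 kr

Ordinary income tax:
  70,000 kr × 9% = 6,300 kr
  23,100 kr × 22% = 5,082 kr
  → 11,382 kr

11,382 kr > 6,281 kr, so the ordinary income tax governs.

11,382 kr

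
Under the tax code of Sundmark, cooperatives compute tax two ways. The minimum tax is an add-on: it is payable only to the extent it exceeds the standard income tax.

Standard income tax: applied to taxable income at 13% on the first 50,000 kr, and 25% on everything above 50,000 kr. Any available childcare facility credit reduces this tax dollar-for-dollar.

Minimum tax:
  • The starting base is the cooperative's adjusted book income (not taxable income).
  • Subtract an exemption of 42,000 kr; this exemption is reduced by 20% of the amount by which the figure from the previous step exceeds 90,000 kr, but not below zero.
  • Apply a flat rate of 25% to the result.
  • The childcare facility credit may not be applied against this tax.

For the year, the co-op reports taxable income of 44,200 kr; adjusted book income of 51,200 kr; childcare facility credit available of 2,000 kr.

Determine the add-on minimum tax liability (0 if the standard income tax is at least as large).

Minimum tax:
  Base (adjusted book income): 51,200 kr
  Exemption: 51,200 kr ≤ 90,000 kr, so full 42,000 kr applies
  Base: 51,200 kr − 42,000 kr = 9,200 kr
  9,200 kr × 25% = 2,300 kr

Standard income tax:
  44,200 kr × 13% = 5,746 kr
  Less childcare facility credit 2,000 kr → 3,746 kr

2,300 kr ≤ 3,746 kr, so no add-on is due.

0 kr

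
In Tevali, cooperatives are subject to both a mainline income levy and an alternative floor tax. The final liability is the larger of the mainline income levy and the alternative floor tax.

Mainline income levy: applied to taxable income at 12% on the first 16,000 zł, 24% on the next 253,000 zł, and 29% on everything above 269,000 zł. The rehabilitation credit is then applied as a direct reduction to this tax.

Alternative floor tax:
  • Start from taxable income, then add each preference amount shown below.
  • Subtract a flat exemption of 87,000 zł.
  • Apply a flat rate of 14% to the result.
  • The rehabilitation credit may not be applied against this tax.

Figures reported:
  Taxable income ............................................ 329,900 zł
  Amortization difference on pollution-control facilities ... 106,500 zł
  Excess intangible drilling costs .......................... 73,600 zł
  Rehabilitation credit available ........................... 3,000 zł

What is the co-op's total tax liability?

Mainline income levy:
  16,000 zł × 12% = 1,920 zł
  253,000 zł × 24% = 60,720 zł
  60,900 zł × 29% = 17,661 zł
  → 80,301 zł
  Less rehabilitation credit 3,000 zł → 77,301 zł

Alternative floor tax:
  Adjusted income: 329,900 zł + 106,500 zł + 73,600 zł = 510,000 zł
  Less exemption 87,000 zł → base 423,000 zł
  423,000 zł × 14% = 59,220 zł

77,301 zł > 59,220 zł, so the mainline income levy governs.

77,301 zł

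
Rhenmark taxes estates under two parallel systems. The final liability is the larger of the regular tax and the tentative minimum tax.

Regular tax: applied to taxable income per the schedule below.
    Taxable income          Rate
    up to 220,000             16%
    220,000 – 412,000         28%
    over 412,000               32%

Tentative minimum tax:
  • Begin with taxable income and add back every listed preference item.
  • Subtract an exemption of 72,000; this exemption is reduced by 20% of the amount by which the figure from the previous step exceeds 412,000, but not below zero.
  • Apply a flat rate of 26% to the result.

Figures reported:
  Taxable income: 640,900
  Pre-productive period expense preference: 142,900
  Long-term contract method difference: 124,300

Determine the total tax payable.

Regular tax:
  220,000 × 16% = 35,200
  192,000 × 28% = 53,760
  228,900 × 32% = 73,248
  → 162,208

Tentative minimum tax:
  Adjusted income: 640,900 + 142,900 + 124,300 = 908,100
  Exemption: 20% × (908,100 − 412,000) = 99,220 ≥ 72,000, so the exemption is fully phased out
  Base: 908,100 − 0 = 908,100
  908,100 × 26% = 236,106

236,106 > 162,208, so the tentative minimum tax is the binding amount.

236,106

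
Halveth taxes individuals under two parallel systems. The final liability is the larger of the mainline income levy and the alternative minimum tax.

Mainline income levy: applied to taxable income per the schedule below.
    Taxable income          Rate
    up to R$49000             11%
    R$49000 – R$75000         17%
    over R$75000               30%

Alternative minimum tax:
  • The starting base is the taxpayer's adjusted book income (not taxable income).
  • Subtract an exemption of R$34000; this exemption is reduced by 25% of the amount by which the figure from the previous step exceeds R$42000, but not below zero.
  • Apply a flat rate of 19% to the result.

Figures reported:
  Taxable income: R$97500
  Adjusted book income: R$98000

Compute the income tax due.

Alternative minimum tax:
  Base (adjusted book income): R$98000
  Exemption: R$34000 − 25% × (R$98000 − R$42000) = R$34000 − R$14000 = R$20000
  Base: R$98000 − R$20000 = R$78000
  R$78000 × 19% = R$14820

Mainline income levy:
  R$49000 × 11% = R$5390
  R$26000 × 17% = R$4420
  R$22500 × 30% = R$6750
  → R$16560

R$16560 > R$14820, so the mainline income levy governs.

R$16560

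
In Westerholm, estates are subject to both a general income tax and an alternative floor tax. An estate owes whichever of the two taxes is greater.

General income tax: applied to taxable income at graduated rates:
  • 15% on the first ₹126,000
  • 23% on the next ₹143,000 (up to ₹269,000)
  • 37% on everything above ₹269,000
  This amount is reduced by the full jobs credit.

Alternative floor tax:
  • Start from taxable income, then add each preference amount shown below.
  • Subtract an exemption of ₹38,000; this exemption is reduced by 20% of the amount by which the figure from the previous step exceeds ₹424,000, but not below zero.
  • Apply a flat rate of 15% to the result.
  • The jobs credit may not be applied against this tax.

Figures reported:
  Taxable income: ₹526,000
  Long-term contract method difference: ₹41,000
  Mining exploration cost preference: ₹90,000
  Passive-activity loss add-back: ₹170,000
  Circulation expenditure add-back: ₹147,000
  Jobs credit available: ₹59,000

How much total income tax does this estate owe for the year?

₹146,100

General income tax:
  ₹126,000 × 15% = ₹18,900
  ₹143,000 × 23% = ₹32,890
  ₹257,000 × 37% = ₹95,090
  → ₹146,880
  Less jobs credit ₹59,000 → ₹87,880

Alternative floor tax:
  Adjusted income: ₹526,000 + ₹41,000 + ₹90,000 + ₹170,000 + ₹147,000 = ₹974,000
  Exemption: 20% × (₹974,000 − ₹424,000) = ₹110,000 ≥ ₹38,000, so the exemption is fully phased out
  Base: ₹974,000 − ₹0 = ₹974,000
  ₹974,000 × 15% = ₹146,100

₹146,100 > ₹87,880, so the alternative floor tax is the binding amount.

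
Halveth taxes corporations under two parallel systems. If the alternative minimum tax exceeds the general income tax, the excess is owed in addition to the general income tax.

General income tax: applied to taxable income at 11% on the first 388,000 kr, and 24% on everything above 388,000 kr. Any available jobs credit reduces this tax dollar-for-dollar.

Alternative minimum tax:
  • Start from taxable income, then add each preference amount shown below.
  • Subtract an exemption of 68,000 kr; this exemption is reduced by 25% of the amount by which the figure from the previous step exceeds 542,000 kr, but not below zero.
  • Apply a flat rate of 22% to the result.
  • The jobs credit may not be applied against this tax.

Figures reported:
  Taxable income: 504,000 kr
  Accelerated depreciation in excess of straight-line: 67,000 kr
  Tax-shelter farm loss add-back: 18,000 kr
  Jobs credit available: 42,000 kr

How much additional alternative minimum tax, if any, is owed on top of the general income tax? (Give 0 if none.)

88,685 kr

General income tax:
  388,000 kr × 11% = 42,680 kr
  116,000 kr × 24% = 27,840 kr
  → 70,520 kr
  Less jobs credit 42,000 kr → 28,520 kr

Alternative minimum tax:
  Adjusted income: 504,000 kr + 67,000 kr + 18,000 kr = 589,000 kr
  Exemption: 68,000 kr − 25% × (589,000 kr − 542,000 kr) = 68,000 kr − 11,750 kr = 56,250 kr
  Base: 589,000 kr − 56,250 kr = 532,750 kr
  532,750 kr × 22% = 117,205 kr

Excess of alternative minimum tax over general income tax: 117,205 kr − 28,520 kr = 88,685 kr.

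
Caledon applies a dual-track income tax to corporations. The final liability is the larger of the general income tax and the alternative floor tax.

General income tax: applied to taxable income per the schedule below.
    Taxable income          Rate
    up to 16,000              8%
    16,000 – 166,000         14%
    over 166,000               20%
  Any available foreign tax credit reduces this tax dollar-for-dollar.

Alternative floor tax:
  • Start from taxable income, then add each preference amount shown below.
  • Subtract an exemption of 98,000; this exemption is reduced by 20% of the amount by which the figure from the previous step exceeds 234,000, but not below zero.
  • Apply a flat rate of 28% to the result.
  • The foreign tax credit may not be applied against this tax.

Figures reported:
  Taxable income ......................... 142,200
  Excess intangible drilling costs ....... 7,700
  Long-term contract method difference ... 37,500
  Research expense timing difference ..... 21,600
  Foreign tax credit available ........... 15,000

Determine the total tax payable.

Alternative floor tax:
  Adjusted income: 142,200 + 7,700 + 37,500 + 21,600 = 209,000
  Exemption: 209,000 ≤ 234,000, so full 98,000 applies
  Base: 209,000 − 98,000 = 111,000
  111,000 × 28% = 31,080

General income tax:
  16,000 × 8% = 1,280
  126,200 × 14% = 17,668
  → 18,948
  Less foreign tax credit 15,000 → 3,948

31,080 > 3,948, so the alternative floor tax is the binding amount.

31,080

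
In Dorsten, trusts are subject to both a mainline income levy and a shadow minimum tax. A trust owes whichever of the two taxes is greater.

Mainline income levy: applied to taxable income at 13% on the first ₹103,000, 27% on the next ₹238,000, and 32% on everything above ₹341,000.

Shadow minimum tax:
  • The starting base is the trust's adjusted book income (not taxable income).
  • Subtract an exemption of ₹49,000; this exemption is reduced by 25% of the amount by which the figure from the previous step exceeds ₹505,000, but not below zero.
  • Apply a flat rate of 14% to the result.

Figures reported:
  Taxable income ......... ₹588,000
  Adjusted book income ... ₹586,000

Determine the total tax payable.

Mainline income levy:
  ₹103,000 × 13% = ₹13,390
  ₹238,000 × 27% = ₹64,260
  ₹247,000 × 32% = ₹79,040
  → ₹156,690

Shadow minimum tax:
  Base (adjusted book income): ₹586,000
  Exemption: ₹49,000 − 25% × (₹586,000 − ₹505,000) = ₹49,000 − ₹20,250 = ₹28,750
  Base: ₹586,000 − ₹28,750 = ₹557,250
  ₹557,250 × 14% = ₹78,015

₹156,690 > ₹78,015, so the mainline income levy governs.

₹156,690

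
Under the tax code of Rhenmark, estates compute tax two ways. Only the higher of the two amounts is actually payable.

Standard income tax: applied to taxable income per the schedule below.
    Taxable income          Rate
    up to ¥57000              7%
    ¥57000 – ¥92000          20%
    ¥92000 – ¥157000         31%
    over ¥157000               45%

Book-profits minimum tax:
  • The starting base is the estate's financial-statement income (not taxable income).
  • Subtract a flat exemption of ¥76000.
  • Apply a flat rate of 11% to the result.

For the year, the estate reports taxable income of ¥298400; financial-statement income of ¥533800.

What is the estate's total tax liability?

¥94770

Standard income tax:
  ¥57000 × 7% = ¥3990
  ¥35000 × 20% = ¥7000
  ¥65000 × 31% = ¥20150
  ¥141400 × 45% = ¥63630
  → ¥94770

Book-profits minimum tax:
  Base (financial-statement income): ¥533800
  Less exemption ¥76000 → base ¥457800
  ¥457800 × 11% = ¥50358

¥94770 > ¥50358, so the standard income tax governs.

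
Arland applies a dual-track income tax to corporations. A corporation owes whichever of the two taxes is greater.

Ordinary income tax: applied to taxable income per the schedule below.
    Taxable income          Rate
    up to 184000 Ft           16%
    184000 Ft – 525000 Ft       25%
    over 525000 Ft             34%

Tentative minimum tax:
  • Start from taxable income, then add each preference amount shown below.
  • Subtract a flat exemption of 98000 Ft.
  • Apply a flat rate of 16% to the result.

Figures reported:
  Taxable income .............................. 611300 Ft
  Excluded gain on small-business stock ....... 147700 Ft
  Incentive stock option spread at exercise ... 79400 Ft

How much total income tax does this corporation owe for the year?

144032 Ft

Ordinary income tax:
  184000 Ft × 16% = 29440 Ft
  341000 Ft × 25% = 85250 Ft
  86300 Ft × 34% = 29342 Ft
  → 144032 Ft

Tentative minimum tax:
  Adjusted income: 611300 Ft + 147700 Ft + 79400 Ft = 838400 Ft
  Less exemption 98000 Ft → base 740400 Ft
  740400 Ft × 16% = 118464 Ft

144032 Ft > 118464 Ft, so the ordinary income tax governs.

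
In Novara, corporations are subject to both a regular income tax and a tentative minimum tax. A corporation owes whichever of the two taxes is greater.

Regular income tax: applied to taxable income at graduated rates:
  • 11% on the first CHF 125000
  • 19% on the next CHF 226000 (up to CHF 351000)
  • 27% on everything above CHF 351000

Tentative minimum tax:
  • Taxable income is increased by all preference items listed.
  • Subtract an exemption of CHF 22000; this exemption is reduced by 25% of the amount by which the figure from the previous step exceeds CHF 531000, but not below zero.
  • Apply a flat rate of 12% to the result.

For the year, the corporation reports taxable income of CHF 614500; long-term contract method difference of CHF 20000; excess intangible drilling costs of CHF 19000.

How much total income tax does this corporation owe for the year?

CHF 127835

Tentative minimum tax:
  Adjusted income: CHF 614500 + CHF 20000 + CHF 19000 = CHF 653500
  Exemption: 25% × (CHF 653500 − CHF 531000) = CHF 30625 ≥ CHF 22000, so the exemption is fully phased out
  Base: CHF 653500 − CHF 0 = CHF 653500
  CHF 653500 × 12% = CHF 78420

Regular income tax:
  CHF 125000 × 11% = CHF 13750
  CHF 226000 × 19% = CHF 42940
  CHF 263500 × 27% = CHF 71145
  → CHF 127835

CHF 127835 > CHF 78420, so the regular income tax governs.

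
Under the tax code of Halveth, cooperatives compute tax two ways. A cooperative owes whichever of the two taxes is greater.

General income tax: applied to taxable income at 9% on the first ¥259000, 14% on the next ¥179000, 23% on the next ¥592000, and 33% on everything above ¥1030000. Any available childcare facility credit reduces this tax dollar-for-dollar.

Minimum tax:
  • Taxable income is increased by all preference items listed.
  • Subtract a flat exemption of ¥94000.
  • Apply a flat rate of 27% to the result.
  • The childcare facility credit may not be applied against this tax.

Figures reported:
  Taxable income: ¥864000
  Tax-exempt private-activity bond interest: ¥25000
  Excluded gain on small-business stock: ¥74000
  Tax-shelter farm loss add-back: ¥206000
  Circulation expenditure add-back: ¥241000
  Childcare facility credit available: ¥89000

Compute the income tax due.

Minimum tax:
  Adjusted income: ¥864000 + ¥25000 + ¥74000 + ¥206000 + ¥241000 = ¥1410000
  Less exemption ¥94000 → base ¥1316000
  ¥1316000 × 27% = ¥355320

General income tax:
  ¥259000 × 9% = ¥23310
  ¥179000 × 14% = ¥25060
  ¥426000 × 23% = ¥97980
  → ¥146350
  Less childcare facility credit ¥89000 → ¥57350

¥355320 > ¥57350, so the minimum tax is the binding amount.

¥355320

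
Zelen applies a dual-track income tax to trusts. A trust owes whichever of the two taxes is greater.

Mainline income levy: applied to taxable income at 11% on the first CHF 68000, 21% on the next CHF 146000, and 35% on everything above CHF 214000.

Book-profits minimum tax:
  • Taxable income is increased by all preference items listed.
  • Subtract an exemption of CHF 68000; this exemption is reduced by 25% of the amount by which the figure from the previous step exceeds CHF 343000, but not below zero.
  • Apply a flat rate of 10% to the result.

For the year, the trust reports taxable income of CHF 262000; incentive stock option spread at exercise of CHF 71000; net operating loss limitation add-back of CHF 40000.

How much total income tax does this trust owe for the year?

Mainline income levy:
  CHF 68000 × 11% = CHF 7480
  CHF 146000 × 21% = CHF 30660
  CHF 48000 × 35% = CHF 16800
  → CHF 54940

Book-profits minimum tax:
  Adjusted income: CHF 262000 + CHF 71000 + CHF 40000 = CHF 373000
  Exemption: CHF 68000 − 25% × (CHF 373000 − CHF 343000) = CHF 68000 − CHF 7500 = CHF 60500
  Base: CHF 373000 − CHF 60500 = CHF 312500
  CHF 312500 × 10% = CHF 31250

CHF 54940 > CHF 31250, so the mainline income levy governs.

CHF 54940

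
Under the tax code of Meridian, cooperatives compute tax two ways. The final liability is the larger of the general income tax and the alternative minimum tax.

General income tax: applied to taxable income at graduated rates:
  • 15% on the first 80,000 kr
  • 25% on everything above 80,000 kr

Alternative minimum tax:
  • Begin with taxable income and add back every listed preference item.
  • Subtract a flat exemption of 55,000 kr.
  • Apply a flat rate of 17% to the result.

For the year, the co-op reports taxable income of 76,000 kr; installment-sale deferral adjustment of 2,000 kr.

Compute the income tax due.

11,400 kr

General income tax:
  76,000 kr × 15% = 11,400 kr

Alternative minimum tax:
  Adjusted income: 76,000 kr + 2,000 kr = 78,000 kr
  Less exemption 55,000 kr → base 23,000 kr
  23,000 kr × 17% = 3,910 kr

11,400 kr > 3,910 kr, so the general income tax governs.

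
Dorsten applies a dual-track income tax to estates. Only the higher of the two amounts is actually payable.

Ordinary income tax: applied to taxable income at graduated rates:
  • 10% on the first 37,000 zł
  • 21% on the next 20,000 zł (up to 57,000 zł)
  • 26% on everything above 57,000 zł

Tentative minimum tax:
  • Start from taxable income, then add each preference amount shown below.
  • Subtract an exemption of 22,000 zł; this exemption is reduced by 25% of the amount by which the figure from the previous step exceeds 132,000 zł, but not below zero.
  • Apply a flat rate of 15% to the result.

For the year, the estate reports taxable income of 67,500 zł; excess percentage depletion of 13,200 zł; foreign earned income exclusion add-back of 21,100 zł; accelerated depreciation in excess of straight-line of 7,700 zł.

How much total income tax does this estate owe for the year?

13,125 zł

Tentative minimum tax:
  Adjusted income: 67,500 zł + 13,200 zł + 21,100 zł + 7,700 zł = 109,500 zł
  Exemption: 109,500 zł ≤ 132,000 zł, so full 22,000 zł applies
  Base: 109,500 zł − 22,000 zł = 87,500 zł
  87,500 zł × 15% = 13,125 zł

Ordinary income tax:
  37,000 zł × 10% = 3,700 zł
  20,000 zł × 21% = 4,200 zł
  10,500 zł × 26% = 2,730 zł
  → 10,630 zł

13,125 zł > 10,630 zł, so the tentative minimum tax is the binding amount.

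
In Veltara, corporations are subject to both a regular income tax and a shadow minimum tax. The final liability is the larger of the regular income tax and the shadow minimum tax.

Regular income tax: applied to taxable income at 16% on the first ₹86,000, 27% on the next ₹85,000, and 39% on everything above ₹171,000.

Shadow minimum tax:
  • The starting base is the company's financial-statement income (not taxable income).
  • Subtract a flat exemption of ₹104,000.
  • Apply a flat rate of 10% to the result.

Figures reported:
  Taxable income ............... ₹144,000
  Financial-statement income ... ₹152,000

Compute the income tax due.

Regular income tax:
  ₹86,000 × 16% = ₹13,760
  ₹58,000 × 27% = ₹15,660
  → ₹29,420

Shadow minimum tax:
  Base (financial-statement income): ₹152,000
  Less exemption ₹104,000 → base ₹48,000
  ₹48,000 × 10% = ₹4,800

₹29,420 > ₹4,800, so the regular income tax governs.

₹29,420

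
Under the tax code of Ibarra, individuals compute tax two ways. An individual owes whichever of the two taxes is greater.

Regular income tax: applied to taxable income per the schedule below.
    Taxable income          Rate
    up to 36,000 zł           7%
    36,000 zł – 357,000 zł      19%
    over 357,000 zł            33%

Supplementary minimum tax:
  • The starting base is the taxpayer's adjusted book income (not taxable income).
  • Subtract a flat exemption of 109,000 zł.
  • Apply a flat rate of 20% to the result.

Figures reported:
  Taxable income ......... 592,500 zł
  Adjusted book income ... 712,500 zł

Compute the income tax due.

Supplementary minimum tax:
  Base (adjusted book income): 712,500 zł
  Less exemption 109,000 zł → base 603,500 zł
  603,500 zł × 20% = 120,700 zł

Regular income tax:
  36,000 zł × 7% = 2,520 zł
  321,000 zł × 19% = 60,990 zł
  235,500 zł × 33% = 77,715 zł
  → 141,225 zł

141,225 zł > 120,700 zł, so the regular income tax governs.

141,225 zł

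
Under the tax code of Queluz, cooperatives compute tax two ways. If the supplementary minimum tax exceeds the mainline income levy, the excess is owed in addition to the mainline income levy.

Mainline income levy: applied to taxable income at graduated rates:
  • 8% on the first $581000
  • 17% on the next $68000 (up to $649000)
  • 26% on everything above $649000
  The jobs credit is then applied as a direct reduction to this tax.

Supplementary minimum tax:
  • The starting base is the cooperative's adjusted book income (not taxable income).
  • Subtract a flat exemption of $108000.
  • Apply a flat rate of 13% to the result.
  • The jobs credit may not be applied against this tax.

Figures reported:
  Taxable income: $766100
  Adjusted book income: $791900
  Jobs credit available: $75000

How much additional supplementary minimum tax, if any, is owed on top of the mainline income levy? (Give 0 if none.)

Supplementary minimum tax:
  Base (adjusted book income): $791900
  Less exemption $108000 → base $683900
  $683900 × 13% = $88907

Mainline income levy:
  $581000 × 8% = $46480
  $68000 × 17% = $11560
  $117100 × 26% = $30446
  → $88486
  Less jobs credit $75000 → $13486

Excess of supplementary minimum tax over mainline income levy: $88907 − $13486 = $75421.

$75421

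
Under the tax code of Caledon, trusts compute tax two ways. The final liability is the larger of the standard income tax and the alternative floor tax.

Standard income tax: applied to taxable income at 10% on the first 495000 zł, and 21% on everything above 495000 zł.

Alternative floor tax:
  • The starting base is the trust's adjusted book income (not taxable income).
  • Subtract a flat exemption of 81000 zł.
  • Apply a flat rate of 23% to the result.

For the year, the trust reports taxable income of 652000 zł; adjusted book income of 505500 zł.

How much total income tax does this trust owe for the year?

Alternative floor tax:
  Base (adjusted book income): 505500 zł
  Less exemption 81000 zł → base 424500 zł
  424500 zł × 23% = 97635 zł

Standard income tax:
  495000 zł × 10% = 49500 zł
  157000 zł × 21% = 32970 zł
  → 82470 zł

97635 zł > 82470 zł, so the alternative floor tax is the binding amount.

97635 zł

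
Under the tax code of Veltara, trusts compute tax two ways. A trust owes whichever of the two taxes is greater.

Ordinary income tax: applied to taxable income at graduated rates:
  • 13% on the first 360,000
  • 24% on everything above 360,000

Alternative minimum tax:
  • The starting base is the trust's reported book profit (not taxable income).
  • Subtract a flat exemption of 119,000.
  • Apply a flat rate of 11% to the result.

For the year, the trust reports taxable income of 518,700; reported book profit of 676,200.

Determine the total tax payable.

Alternative minimum tax:
  Base (reported book profit): 676,200
  Less exemption 119,000 → base 557,200
  557,200 × 11% = 61,292

Ordinary income tax:
  360,000 × 13% = 46,800
  158,700 × 24% = 38,088
  → 84,888

84,888 > 61,292, so the ordinary income tax governs.

84,888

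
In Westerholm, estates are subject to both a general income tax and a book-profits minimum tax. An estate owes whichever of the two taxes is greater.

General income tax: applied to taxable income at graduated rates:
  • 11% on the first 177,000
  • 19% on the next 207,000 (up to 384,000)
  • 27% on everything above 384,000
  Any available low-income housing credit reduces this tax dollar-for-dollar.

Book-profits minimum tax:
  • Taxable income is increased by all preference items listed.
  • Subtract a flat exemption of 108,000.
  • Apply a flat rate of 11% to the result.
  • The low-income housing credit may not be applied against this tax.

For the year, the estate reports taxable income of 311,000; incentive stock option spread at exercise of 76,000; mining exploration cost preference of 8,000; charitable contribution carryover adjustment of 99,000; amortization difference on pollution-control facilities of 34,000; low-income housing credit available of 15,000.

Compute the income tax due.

Book-profits minimum tax:
  Adjusted income: 311,000 + 76,000 + 8,000 + 99,000 + 34,000 = 528,000
  Less exemption 108,000 → base 420,000
  420,000 × 11% = 46,200

General income tax:
  177,000 × 11% = 19,470
  134,000 × 19% = 25,460
  → 44,930
  Less low-income housing credit 15,000 → 29,930

46,200 > 29,930, so the book-profits minimum tax is the binding amount.

46,200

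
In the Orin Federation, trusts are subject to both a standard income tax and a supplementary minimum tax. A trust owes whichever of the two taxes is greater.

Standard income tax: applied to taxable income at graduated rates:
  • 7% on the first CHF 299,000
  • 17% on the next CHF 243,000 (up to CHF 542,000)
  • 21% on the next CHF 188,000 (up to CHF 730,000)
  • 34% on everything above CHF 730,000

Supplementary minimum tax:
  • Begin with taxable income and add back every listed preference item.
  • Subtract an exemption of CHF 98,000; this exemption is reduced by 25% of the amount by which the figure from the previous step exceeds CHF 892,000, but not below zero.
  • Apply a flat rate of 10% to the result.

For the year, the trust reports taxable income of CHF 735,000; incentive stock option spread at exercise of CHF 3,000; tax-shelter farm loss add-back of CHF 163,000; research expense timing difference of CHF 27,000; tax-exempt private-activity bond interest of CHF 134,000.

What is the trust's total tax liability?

Supplementary minimum tax:
  Adjusted income: CHF 735,000 + CHF 3,000 + CHF 163,000 + CHF 27,000 + CHF 134,000 = CHF 1,062,000
  Exemption: CHF 98,000 − 25% × (CHF 1,062,000 − CHF 892,000) = CHF 98,000 − CHF 42,500 = CHF 55,500
  Base: CHF 1,062,000 − CHF 55,500 = CHF 1,006,500
  CHF 1,006,500 × 10% = CHF 100,650

Standard income tax:
  CHF 299,000 × 7% = CHF 20,930
  CHF 243,000 × 17% = CHF 41,310
  CHF 188,000 × 21% = CHF 39,480
  CHF 5,000 × 34% = CHF 1,700
  → CHF 103,420

CHF 103,420 > CHF 100,650, so the standard income tax governs.

CHF 103,420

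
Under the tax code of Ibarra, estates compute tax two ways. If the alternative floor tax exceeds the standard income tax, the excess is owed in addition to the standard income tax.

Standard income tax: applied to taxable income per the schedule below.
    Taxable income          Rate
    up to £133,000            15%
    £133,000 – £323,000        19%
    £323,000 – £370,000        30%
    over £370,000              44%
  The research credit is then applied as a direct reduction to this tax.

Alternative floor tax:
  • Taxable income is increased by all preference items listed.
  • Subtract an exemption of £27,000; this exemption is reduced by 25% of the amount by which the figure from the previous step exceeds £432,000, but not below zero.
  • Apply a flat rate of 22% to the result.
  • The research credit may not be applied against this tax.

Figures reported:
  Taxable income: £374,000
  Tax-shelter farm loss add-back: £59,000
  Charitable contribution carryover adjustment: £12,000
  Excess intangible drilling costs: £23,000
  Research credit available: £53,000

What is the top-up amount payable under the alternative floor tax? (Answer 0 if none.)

Standard income tax:
  £133,000 × 15% = £19,950
  £190,000 × 19% = £36,100
  £47,000 × 30% = £14,100
  £4,000 × 44% = £1,760
  → £71,910
  Less research credit £53,000 → £18,910

Alternative floor tax:
  Adjusted income: £374,000 + £59,000 + £12,000 + £23,000 = £468,000
  Exemption: £27,000 − 25% × (£468,000 − £432,000) = £27,000 − £9,000 = £18,000
  Base: £468,000 − £18,000 = £450,000
  £450,000 × 22% = £99,000

Excess of alternative floor tax over standard income tax: £99,000 − £18,910 = £80,090.

£80,090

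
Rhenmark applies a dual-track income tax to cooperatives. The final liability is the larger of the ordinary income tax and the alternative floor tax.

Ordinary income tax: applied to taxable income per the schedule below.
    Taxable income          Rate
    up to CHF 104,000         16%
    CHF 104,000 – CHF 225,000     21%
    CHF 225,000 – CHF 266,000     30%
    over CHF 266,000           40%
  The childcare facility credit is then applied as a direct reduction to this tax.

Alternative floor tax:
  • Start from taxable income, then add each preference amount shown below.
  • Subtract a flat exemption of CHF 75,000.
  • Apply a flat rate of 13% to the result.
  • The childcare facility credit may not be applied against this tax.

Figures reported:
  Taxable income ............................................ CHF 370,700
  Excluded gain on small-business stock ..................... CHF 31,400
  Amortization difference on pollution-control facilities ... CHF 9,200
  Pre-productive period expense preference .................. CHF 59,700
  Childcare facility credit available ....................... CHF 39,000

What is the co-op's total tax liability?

CHF 57,230

Alternative floor tax:
  Adjusted income: CHF 370,700 + CHF 31,400 + CHF 9,200 + CHF 59,700 = CHF 471,000
  Less exemption CHF 75,000 → base CHF 396,000
  CHF 396,000 × 13% = CHF 51,480

Ordinary income tax:
  CHF 104,000 × 16% = CHF 16,640
  CHF 121,000 × 21% = CHF 25,410
  CHF 41,000 × 30% = CHF 12,300
  CHF 104,700 × 40% = CHF 41,880
  → CHF 96,230
  Less childcare facility credit CHF 39,000 → CHF 57,230

CHF 57,230 > CHF 51,480, so the ordinary income tax governs.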